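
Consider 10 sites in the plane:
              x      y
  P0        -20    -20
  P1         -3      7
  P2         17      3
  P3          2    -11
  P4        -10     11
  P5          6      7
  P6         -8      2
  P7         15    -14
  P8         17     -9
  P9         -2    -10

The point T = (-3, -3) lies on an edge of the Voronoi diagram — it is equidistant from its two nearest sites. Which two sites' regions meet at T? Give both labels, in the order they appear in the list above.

Squared distances from T to each site:
|TP0|² = 289 + 289 = 578
|TP1|² = 0 + 100 = 100
|TP2|² = 400 + 36 = 436
|TP3|² = 25 + 64 = 89
|TP4|² = 49 + 196 = 245
|TP5|² = 81 + 100 = 181
|TP6|² = 25 + 25 = 50
|TP7|² = 324 + 121 = 445
|TP8|² = 400 + 36 = 436
|TP9|² = 1 + 49 = 50
T is equidistant from P6 and P9 (both at squared distance 50), and every other site is strictly farther — so T lies on the P6–P9 Voronoi edge.

P6 and P9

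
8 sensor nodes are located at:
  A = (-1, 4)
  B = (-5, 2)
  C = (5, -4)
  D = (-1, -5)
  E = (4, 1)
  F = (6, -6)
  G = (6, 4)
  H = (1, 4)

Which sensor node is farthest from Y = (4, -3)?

B

Squared Euclidean distances:
|YA|² = (4−(-1))² + (-3−4)² = 25 + 49 = 74
|YB|² = (4−(-5))² + (-3−2)² = 81 + 25 = 106
|YC|² = (4−5)² + (-3−(-4))² = 1 + 1 = 2
|YD|² = (4−(-1))² + (-3−(-5))² = 25 + 4 = 29
|YE|² = (4−4)² + (-3−1)² = 0 + 16 = 16
|YF|² = (4−6)² + (-3−(-6))² = 4 + 9 = 13
|YG|² = (4−6)² + (-3−4)² = 4 + 49 = 53
|YH|² = (4−1)² + (-3−4)² = 9 + 49 = 58
The largest is to B.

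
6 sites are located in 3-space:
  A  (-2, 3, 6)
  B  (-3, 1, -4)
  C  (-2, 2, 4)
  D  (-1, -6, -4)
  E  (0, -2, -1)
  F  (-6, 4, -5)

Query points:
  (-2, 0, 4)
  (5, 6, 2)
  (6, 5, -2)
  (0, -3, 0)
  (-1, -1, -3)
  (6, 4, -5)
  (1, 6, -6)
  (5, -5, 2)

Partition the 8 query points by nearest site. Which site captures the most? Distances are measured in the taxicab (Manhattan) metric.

E

(-2, 0, 4) — d to each: A:5, B:10, C:2, D:15, E:9, F:17 → nearest is C
(5, 6, 2) — d to each: A:14, B:19, C:13, D:24, E:16, F:20 → nearest is C
(6, 5, -2) — d to each: A:18, B:15, C:17, D:20, E:14, F:16 → nearest is E
(0, -3, 0) — d to each: A:14, B:11, C:11, D:8, E:2, F:18 → nearest is E
(-1, -1, -3) — d to each: A:14, B:5, C:11, D:6, E:4, F:12 → nearest is E
(6, 4, -5) — d to each: A:20, B:13, C:19, D:18, E:16, F:12 → nearest is F
(1, 6, -6) — d to each: A:18, B:11, C:17, D:16, E:14, F:10 → nearest is F
(5, -5, 2) — d to each: A:19, B:20, C:16, D:13, E:11, F:27 → nearest is E
Tally — C:2, E:4, F:2. E captures the most (4).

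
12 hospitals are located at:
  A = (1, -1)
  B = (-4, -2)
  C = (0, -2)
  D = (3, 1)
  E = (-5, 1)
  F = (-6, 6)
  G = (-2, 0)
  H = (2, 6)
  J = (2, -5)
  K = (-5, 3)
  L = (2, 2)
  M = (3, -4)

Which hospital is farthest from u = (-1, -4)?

F

Compare squared distances (the ordering matches that of the actual distances):
|uA|² = 4 + 9 = 13
|uB|² = 9 + 4 = 13
|uC|² = 1 + 4 = 5
|uD|² = 16 + 25 = 41
|uE|² = 16 + 25 = 41
|uF|² = 25 + 100 = 125
|uG|² = 1 + 16 = 17
|uH|² = 9 + 100 = 109
|uJ|² = 9 + 1 = 10
|uK|² = 16 + 49 = 65
|uL|² = 9 + 36 = 45
|uM|² = 16 + 0 = 16
The largest is to F.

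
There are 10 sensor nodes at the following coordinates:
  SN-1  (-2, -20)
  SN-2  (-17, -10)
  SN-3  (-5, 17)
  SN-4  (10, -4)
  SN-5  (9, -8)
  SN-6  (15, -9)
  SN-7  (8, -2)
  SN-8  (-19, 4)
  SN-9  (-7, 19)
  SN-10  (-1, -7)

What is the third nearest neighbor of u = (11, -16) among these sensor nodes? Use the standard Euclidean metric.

Since √ is increasing, it suffices to compare squared distances:
d²(u, SN-1) = 169 + 16 = 185
d²(u, SN-2) = 784 + 36 = 820
d²(u, SN-3) = 256 + 1089 = 1345
d²(u, SN-4) = 1 + 144 = 145
d²(u, SN-5) = 4 + 64 = 68
d²(u, SN-6) = 16 + 49 = 65
d²(u, SN-7) = 9 + 196 = 205
d²(u, SN-8) = 900 + 400 = 1300
d²(u, SN-9) = 324 + 1225 = 1549
d²(u, SN-10) = 144 + 81 = 225
Sorted ascending: SN-6, SN-5, SN-4, SN-1, … — the third-nearest is SN-4.

SN-4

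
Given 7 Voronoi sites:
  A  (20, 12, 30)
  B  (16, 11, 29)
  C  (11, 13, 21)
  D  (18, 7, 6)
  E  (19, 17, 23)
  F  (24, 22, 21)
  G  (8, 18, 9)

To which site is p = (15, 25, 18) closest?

F

Since √ is increasing, it suffices to compare squared distances:
|pA|² = (15−20)² + (25−12)² + (18−30)² = 25 + 169 + 144 = 338
|pB|² = (15−16)² + (25−11)² + (18−29)² = 1 + 196 + 121 = 318
|pC|² = (15−11)² + (25−13)² + (18−21)² = 16 + 144 + 9 = 169
|pD|² = (15−18)² + (25−7)² + (18−6)² = 9 + 324 + 144 = 477
|pE|² = (15−19)² + (25−17)² + (18−23)² = 16 + 64 + 25 = 105
|pF|² = (15−24)² + (25−22)² + (18−21)² = 81 + 9 + 9 = 99
|pG|² = (15−8)² + (25−18)² + (18−9)² = 49 + 49 + 81 = 179
F is nearest.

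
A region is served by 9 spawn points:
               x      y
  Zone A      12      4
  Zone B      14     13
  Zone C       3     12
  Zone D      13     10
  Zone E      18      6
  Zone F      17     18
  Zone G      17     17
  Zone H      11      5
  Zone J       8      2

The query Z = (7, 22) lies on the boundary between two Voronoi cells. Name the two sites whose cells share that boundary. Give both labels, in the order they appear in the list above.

Zone C and Zone F

Squared distances from Z to each site:
d²(Z, Zone A) = 25 + 324 = 349
d²(Z, Zone B) = 49 + 81 = 130
d²(Z, Zone C) = 16 + 100 = 116
d²(Z, Zone D) = 36 + 144 = 180
d²(Z, Zone E) = 121 + 256 = 377
d²(Z, Zone F) = 100 + 16 = 116
d²(Z, Zone G) = 100 + 25 = 125
d²(Z, Zone H) = 16 + 289 = 305
d²(Z, Zone J) = 1 + 400 = 401
Z is equidistant from Zone C and Zone F (both at squared distance 116), and every other site is strictly farther — so Z lies on the Zone C–Zone F Voronoi edge.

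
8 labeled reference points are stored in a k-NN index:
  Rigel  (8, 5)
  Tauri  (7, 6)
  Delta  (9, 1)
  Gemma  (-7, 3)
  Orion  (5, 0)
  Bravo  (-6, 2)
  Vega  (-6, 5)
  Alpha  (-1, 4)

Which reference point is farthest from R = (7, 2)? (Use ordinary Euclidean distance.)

Since √ is increasing, it suffices to compare squared distances:
d²(R, Rigel) = 1 + 9 = 10
d²(R, Tauri) = 0 + 16 = 16
d²(R, Delta) = 4 + 1 = 5
d²(R, Gemma) = 196 + 1 = 197
d²(R, Orion) = 4 + 4 = 8
d²(R, Bravo) = 169 + 0 = 169
d²(R, Vega) = 169 + 9 = 178
d²(R, Alpha) = 64 + 4 = 68
The largest is to Gemma.

Gemma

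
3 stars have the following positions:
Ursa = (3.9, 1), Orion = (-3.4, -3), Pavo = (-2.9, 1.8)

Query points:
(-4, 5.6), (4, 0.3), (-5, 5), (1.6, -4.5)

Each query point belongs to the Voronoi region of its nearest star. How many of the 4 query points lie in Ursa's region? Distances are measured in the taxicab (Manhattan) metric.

(-4, 5.6) — d to each: Ursa:12.5, Orion:9.2, Pavo:4.9 → nearest is Pavo
(4, 0.3) — d to each: Ursa:0.8, Orion:10.7, Pavo:8.4 → nearest is Ursa
(-5, 5) — d to each: Ursa:12.9, Orion:9.6, Pavo:5.3 → nearest is Pavo
(1.6, -4.5) — d to each: Ursa:7.8, Orion:6.5, Pavo:10.8 → nearest is Orion
1 of the 4 points has Ursa as nearest.

1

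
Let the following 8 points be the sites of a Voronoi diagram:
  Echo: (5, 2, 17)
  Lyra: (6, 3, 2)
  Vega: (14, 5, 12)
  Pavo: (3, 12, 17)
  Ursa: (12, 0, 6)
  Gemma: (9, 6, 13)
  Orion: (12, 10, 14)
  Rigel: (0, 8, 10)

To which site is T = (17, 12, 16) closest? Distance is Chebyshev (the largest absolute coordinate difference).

Orion

d(T, Echo) = max(12, 10, 1) = 12
d(T, Lyra) = max(11, 9, 14) = 14
d(T, Vega) = max(3, 7, 4) = 7
d(T, Pavo) = max(14, 0, 1) = 14
d(T, Ursa) = max(5, 12, 10) = 12
d(T, Gemma) = max(8, 6, 3) = 8
d(T, Orion) = max(5, 2, 2) = 5
d(T, Rigel) = max(17, 4, 6) = 17
Orion is nearest.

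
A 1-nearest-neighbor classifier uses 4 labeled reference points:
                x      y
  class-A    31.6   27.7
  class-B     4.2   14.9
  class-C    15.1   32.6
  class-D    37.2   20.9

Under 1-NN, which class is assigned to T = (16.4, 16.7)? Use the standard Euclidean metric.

Compare squared distances (the ordering matches that of the actual distances):
d²(T, class-A) = (16.4−31.6)² + (16.7−27.7)² = 231.04 + 121 = 352.04
d²(T, class-B) = (16.4−4.2)² + (16.7−14.9)² = 148.84 + 3.24 = 152.08
d²(T, class-C) = (16.4−15.1)² + (16.7−32.6)² = 1.69 + 252.81 = 254.5
d²(T, class-D) = (16.4−37.2)² + (16.7−20.9)² = 432.64 + 17.64 = 450.28
Minimum is at class-B.

class-B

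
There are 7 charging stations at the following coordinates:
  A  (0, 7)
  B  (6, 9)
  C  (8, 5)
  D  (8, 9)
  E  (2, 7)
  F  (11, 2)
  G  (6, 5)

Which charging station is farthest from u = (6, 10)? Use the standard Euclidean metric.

Compare squared distances (the ordering matches that of the actual distances):
|uA|² = (6−0)² + (10−7)² = 36 + 9 = 45
|uB|² = (6−6)² + (10−9)² = 0 + 1 = 1
|uC|² = (6−8)² + (10−5)² = 4 + 25 = 29
|uD|² = (6−8)² + (10−9)² = 4 + 1 = 5
|uE|² = (6−2)² + (10−7)² = 16 + 9 = 25
|uF|² = (6−11)² + (10−2)² = 25 + 64 = 89
|uG|² = (6−6)² + (10−5)² = 0 + 25 = 25
The largest is to F.

F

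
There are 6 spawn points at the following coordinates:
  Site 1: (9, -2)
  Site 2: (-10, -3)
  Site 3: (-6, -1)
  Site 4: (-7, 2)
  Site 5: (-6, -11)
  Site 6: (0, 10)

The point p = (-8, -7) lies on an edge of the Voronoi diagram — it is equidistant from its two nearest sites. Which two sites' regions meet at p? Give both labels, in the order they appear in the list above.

Squared distances from p to each site:
d²(p, Site 1) = (-8−9)² + (-7−(-2))² = 289 + 25 = 314
d²(p, Site 2) = (-8−(-10))² + (-7−(-3))² = 4 + 16 = 20
d²(p, Site 3) = (-8−(-6))² + (-7−(-1))² = 4 + 36 = 40
d²(p, Site 4) = (-8−(-7))² + (-7−2)² = 1 + 81 = 82
d²(p, Site 5) = (-8−(-6))² + (-7−(-11))² = 4 + 16 = 20
d²(p, Site 6) = (-8−0)² + (-7−10)² = 64 + 289 = 353
p is equidistant from Site 2 and Site 5 (both at squared distance 20), and every other site is strictly farther — so p lies on the Site 2–Site 5 Voronoi edge.

Site 2 and Site 5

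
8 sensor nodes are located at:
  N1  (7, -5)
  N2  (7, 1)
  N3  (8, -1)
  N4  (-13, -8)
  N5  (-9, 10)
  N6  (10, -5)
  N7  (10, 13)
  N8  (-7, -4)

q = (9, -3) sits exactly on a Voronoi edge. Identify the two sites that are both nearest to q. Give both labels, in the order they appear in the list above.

Squared distances from q to each site:
|qN1|² = (9−7)² + (-3−(-5))² = 4 + 4 = 8
|qN2|² = (9−7)² + (-3−1)² = 4 + 16 = 20
|qN3|² = (9−8)² + (-3−(-1))² = 1 + 4 = 5
|qN4|² = (9−(-13))² + (-3−(-8))² = 484 + 25 = 509
|qN5|² = (9−(-9))² + (-3−10)² = 324 + 169 = 493
|qN6|² = (9−10)² + (-3−(-5))² = 1 + 4 = 5
|qN7|² = (9−10)² + (-3−13)² = 1 + 256 = 257
|qN8|² = (9−(-7))² + (-3−(-4))² = 256 + 1 = 257
q is equidistant from N3 and N6 (both at squared distance 5), and every other site is strictly farther — so q lies on the N3–N6 Voronoi edge.

N3 and N6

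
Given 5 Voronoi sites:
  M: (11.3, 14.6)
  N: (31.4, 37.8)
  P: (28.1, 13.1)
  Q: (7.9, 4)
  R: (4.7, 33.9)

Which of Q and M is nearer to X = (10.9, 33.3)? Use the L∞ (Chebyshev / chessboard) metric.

M

d(X,Q) = max(3, 29.3) = 29.3
d(X,M) = max(0.4, 18.7) = 18.7
29.3 > 18.7, so M is closer.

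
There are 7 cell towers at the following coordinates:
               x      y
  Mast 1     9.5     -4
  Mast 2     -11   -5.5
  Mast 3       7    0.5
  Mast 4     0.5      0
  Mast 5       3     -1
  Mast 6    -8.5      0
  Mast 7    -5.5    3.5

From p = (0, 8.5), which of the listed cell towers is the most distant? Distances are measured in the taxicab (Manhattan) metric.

d(p, Mast 1) = |0−9.5| + |8.5−(-4)| = 9.5 + 12.5 = 22
d(p, Mast 2) = |0−(-11)| + |8.5−(-5.5)| = 11 + 14 = 25
d(p, Mast 3) = |0−7| + |8.5−0.5| = 7 + 8 = 15
d(p, Mast 4) = |0−0.5| + |8.5−0| = 0.5 + 8.5 = 9
d(p, Mast 5) = |0−3| + |8.5−(-1)| = 3 + 9.5 = 12.5
d(p, Mast 6) = |0−(-8.5)| + |8.5−0| = 8.5 + 8.5 = 17
d(p, Mast 7) = |0−(-5.5)| + |8.5−3.5| = 5.5 + 5 = 10.5
The largest is to Mast 2.

Mast 2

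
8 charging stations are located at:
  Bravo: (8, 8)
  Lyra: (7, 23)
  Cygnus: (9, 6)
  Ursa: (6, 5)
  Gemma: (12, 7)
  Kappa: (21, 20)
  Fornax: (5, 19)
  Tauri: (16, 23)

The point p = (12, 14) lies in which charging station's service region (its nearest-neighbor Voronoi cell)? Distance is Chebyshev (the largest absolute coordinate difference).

Bravo

d(p, Bravo) = max(4, 6) = 6
d(p, Lyra) = max(5, 9) = 9
d(p, Cygnus) = max(3, 8) = 8
d(p, Ursa) = max(6, 9) = 9
d(p, Gemma) = max(0, 7) = 7
d(p, Kappa) = max(9, 6) = 9
d(p, Fornax) = max(7, 5) = 7
d(p, Tauri) = max(4, 9) = 9
Minimum is at Bravo.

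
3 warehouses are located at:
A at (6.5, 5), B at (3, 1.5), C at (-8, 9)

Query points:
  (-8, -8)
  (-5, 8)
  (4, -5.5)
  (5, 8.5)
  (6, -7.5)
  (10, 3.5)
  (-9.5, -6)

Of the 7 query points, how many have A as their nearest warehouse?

2

(-8, -8) — d² to each: A:379.25, B:211.25, C:289 → nearest is B
(-5, 8) — d² to each: A:141.25, B:106.25, C:10 → nearest is C
(4, -5.5) — d² to each: A:116.5, B:50, C:354.25 → nearest is B
(5, 8.5) — d² to each: A:14.5, B:53, C:169.25 → nearest is A
(6, -7.5) — d² to each: A:156.5, B:90, C:468.25 → nearest is B
(10, 3.5) — d² to each: A:14.5, B:53, C:354.25 → nearest is A
(-9.5, -6) — d² to each: A:377, B:212.5, C:227.25 → nearest is B
2 of the 7 points have A as nearest.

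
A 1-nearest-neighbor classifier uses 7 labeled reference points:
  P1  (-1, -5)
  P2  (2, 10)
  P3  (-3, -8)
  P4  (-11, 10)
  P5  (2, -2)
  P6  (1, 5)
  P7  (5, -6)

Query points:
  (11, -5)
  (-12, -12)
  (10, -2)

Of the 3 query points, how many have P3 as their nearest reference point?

1

(11, -5) — d² to each: P1:144, P2:306, P3:205, P4:709, P5:90, P6:200, P7:37 → nearest is P7
(-12, -12) — d² to each: P1:170, P2:680, P3:97, P4:485, P5:296, P6:458, P7:325 → nearest is P3
(10, -2) — d² to each: P1:130, P2:208, P3:205, P4:585, P5:64, P6:130, P7:41 → nearest is P7
1 of the 3 points has P3 as nearest.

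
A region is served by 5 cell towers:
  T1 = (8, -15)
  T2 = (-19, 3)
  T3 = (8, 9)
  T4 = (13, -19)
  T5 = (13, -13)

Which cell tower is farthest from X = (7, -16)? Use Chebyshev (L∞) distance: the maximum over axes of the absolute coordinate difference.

T2

d(X,T1) = max(1, 1) = 1
d(X,T2) = max(26, 19) = 26
d(X,T3) = max(1, 25) = 25
d(X,T4) = max(6, 3) = 6
d(X,T5) = max(6, 3) = 6
The largest is to T2.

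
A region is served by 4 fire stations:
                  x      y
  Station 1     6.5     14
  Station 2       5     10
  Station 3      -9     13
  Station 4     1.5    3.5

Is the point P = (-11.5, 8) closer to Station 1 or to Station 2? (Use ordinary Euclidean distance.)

Compare squared distances:
d²(P, Station 1) = (-11.5−6.5)² + (8−14)² = 324 + 36 = 360
d²(P, Station 2) = (-11.5−5)² + (8−10)² = 272.25 + 4 = 276.25
360 > 276.25, so Station 2 is closer.

Station 2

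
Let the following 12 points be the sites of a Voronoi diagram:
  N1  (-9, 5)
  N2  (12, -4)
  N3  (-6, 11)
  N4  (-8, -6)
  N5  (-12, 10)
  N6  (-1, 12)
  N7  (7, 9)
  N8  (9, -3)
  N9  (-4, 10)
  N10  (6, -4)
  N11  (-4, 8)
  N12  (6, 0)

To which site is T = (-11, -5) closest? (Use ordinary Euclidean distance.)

Compare squared distances (the ordering matches that of the actual distances):
|TN1|² = 4 + 100 = 104
|TN2|² = 529 + 1 = 530
|TN3|² = 25 + 256 = 281
|TN4|² = 9 + 1 = 10
|TN5|² = 1 + 225 = 226
|TN6|² = 100 + 289 = 389
|TN7|² = 324 + 196 = 520
|TN8|² = 400 + 4 = 404
|TN9|² = 49 + 225 = 274
d²(T, N10) = 289 + 1 = 290
d²(T, N11) = 49 + 169 = 218
d²(T, N12) = 289 + 25 = 314
The smallest is to N4, so T lies in the Voronoi region of N4.

N4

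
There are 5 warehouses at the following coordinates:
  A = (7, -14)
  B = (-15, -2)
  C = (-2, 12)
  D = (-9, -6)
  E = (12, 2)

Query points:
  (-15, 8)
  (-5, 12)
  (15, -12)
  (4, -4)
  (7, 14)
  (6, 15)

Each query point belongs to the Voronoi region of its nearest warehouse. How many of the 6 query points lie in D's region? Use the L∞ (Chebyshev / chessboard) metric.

(-15, 8) — d to each: A:22, B:10, C:13, D:14, E:27 → nearest is B
(-5, 12) — d to each: A:26, B:14, C:3, D:18, E:17 → nearest is C
(15, -12) — d to each: A:8, B:30, C:24, D:24, E:14 → nearest is A
(4, -4) — d to each: A:10, B:19, C:16, D:13, E:8 → nearest is E
(7, 14) — d to each: A:28, B:22, C:9, D:20, E:12 → nearest is C
(6, 15) — d to each: A:29, B:21, C:8, D:21, E:13 → nearest is C
0 of the 6 points have D as nearest.

0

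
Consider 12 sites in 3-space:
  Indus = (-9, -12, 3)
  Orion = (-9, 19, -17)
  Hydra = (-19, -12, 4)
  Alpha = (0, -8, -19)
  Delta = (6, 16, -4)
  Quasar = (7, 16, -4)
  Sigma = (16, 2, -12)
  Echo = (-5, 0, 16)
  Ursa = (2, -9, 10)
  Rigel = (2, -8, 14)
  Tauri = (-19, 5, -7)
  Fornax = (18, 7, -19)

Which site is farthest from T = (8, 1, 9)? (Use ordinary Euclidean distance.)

Compare squared distances (the ordering matches that of the actual distances):
d²(T, Indus) = (8−(-9))² + (1−(-12))² + (9−3)² = 289 + 169 + 36 = 494
d²(T, Orion) = (8−(-9))² + (1−19)² + (9−(-17))² = 289 + 324 + 676 = 1289
d²(T, Hydra) = (8−(-19))² + (1−(-12))² + (9−4)² = 729 + 169 + 25 = 923
d²(T, Alpha) = (8−0)² + (1−(-8))² + (9−(-19))² = 64 + 81 + 784 = 929
d²(T, Delta) = (8−6)² + (1−16)² + (9−(-4))² = 4 + 225 + 169 = 398
d²(T, Quasar) = (8−7)² + (1−16)² + (9−(-4))² = 1 + 225 + 169 = 395
d²(T, Sigma) = (8−16)² + (1−2)² + (9−(-12))² = 64 + 1 + 441 = 506
d²(T, Echo) = (8−(-5))² + (1−0)² + (9−16)² = 169 + 1 + 49 = 219
d²(T, Ursa) = (8−2)² + (1−(-9))² + (9−10)² = 36 + 100 + 1 = 137
d²(T, Rigel) = (8−2)² + (1−(-8))² + (9−14)² = 36 + 81 + 25 = 142
d²(T, Tauri) = (8−(-19))² + (1−5)² + (9−(-7))² = 729 + 16 + 256 = 1001
d²(T, Fornax) = (8−18)² + (1−7)² + (9−(-19))² = 100 + 36 + 784 = 920
The largest is to Orion.

Orion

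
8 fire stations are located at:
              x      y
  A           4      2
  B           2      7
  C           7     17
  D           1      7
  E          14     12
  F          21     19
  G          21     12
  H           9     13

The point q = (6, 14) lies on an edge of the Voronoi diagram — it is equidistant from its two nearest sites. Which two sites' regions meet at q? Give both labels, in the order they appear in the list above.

Squared distances from q to each site:
|qA|² = 4 + 144 = 148
|qB|² = 16 + 49 = 65
|qC|² = 1 + 9 = 10
|qD|² = 25 + 49 = 74
|qE|² = 64 + 4 = 68
|qF|² = 225 + 25 = 250
|qG|² = 225 + 4 = 229
|qH|² = 9 + 1 = 10
q is equidistant from C and H (both at squared distance 10), and every other site is strictly farther — so q lies on the C–H Voronoi edge.

C and H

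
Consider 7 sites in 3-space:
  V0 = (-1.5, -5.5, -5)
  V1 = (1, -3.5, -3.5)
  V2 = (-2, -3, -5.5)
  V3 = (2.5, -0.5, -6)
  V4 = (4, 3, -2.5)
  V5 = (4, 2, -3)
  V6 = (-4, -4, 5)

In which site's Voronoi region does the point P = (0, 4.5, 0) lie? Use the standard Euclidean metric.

Since √ is increasing, it suffices to compare squared distances:
|PV0|² = (0−(-1.5))² + (4.5−(-5.5))² + (0−(-5))² = 2.25 + 100 + 25 = 127.25
|PV1|² = (0−1)² + (4.5−(-3.5))² + (0−(-3.5))² = 1 + 64 + 12.25 = 77.25
|PV2|² = (0−(-2))² + (4.5−(-3))² + (0−(-5.5))² = 4 + 56.25 + 30.25 = 90.5
|PV3|² = (0−2.5)² + (4.5−(-0.5))² + (0−(-6))² = 6.25 + 25 + 36 = 67.25
|PV4|² = (0−4)² + (4.5−3)² + (0−(-2.5))² = 16 + 2.25 + 6.25 = 24.5
|PV5|² = (0−4)² + (4.5−2)² + (0−(-3))² = 16 + 6.25 + 9 = 31.25
|PV6|² = (0−(-4))² + (4.5−(-4))² + (0−5)² = 16 + 72.25 + 25 = 113.25
The smallest is to V4, so P lies in the Voronoi region of V4.

V4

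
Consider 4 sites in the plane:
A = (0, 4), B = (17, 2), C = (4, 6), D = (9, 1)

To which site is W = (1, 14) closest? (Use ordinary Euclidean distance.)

C

Since √ is increasing, it suffices to compare squared distances:
|WA|² = (1−0)² + (14−4)² = 1 + 100 = 101
|WB|² = (1−17)² + (14−2)² = 256 + 144 = 400
|WC|² = (1−4)² + (14−6)² = 9 + 64 = 73
|WD|² = (1−9)² + (14−1)² = 64 + 169 = 233
Minimum is at C.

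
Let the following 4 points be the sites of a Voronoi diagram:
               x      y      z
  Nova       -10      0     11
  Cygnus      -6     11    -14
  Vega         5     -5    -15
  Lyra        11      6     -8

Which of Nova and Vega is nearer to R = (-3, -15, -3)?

Compare squared distances:
d²(R, Nova) = (-3−(-10))² + (-15−0)² + (-3−11)² = 49 + 225 + 196 = 470
d²(R, Vega) = (-3−5)² + (-15−(-5))² + (-3−(-15))² = 64 + 100 + 144 = 308
470 > 308, so Vega is closer.

Vega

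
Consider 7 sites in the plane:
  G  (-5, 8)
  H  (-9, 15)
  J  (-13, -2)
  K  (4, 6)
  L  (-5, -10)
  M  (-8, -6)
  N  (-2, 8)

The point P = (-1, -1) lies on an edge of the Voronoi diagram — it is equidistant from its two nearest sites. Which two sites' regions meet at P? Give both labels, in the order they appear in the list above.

Squared distances from P to each site:
|PG|² = (-1−(-5))² + (-1−8)² = 16 + 81 = 97
|PH|² = (-1−(-9))² + (-1−15)² = 64 + 256 = 320
|PJ|² = (-1−(-13))² + (-1−(-2))² = 144 + 1 = 145
|PK|² = (-1−4)² + (-1−6)² = 25 + 49 = 74
|PL|² = (-1−(-5))² + (-1−(-10))² = 16 + 81 = 97
|PM|² = (-1−(-8))² + (-1−(-6))² = 49 + 25 = 74
|PN|² = (-1−(-2))² + (-1−8)² = 1 + 81 = 82
P is equidistant from K and M (both at squared distance 74), and every other site is strictly farther — so P lies on the K–M Voronoi edge.

K and M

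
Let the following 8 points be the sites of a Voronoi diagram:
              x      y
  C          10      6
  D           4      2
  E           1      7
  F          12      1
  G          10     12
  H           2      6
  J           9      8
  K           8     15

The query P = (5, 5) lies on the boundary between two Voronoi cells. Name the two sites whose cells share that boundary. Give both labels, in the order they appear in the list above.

Squared distances from P to each site:
|PC|² = (5−10)² + (5−6)² = 25 + 1 = 26
|PD|² = (5−4)² + (5−2)² = 1 + 9 = 10
|PE|² = (5−1)² + (5−7)² = 16 + 4 = 20
|PF|² = (5−12)² + (5−1)² = 49 + 16 = 65
|PG|² = (5−10)² + (5−12)² = 25 + 49 = 74
|PH|² = (5−2)² + (5−6)² = 9 + 1 = 10
|PJ|² = (5−9)² + (5−8)² = 16 + 9 = 25
|PK|² = (5−8)² + (5−15)² = 9 + 100 = 109
P is equidistant from D and H (both at squared distance 10), and every other site is strictly farther — so P lies on the D–H Voronoi edge.

D and H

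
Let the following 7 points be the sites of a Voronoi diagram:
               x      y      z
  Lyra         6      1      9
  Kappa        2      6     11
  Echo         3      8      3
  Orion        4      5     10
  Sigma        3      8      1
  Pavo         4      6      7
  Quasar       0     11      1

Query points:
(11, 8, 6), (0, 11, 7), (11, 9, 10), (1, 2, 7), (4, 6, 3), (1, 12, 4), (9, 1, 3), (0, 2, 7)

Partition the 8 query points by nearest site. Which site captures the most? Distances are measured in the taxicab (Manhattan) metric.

Pavo

(11, 8, 6) — d to each: Lyra:15, Kappa:16, Echo:11, Orion:14, Sigma:13, Pavo:10, Quasar:19 → nearest is Pavo
(0, 11, 7) — d to each: Lyra:18, Kappa:11, Echo:10, Orion:13, Sigma:12, Pavo:9, Quasar:6 → nearest is Quasar
(11, 9, 10) — d to each: Lyra:14, Kappa:13, Echo:16, Orion:11, Sigma:18, Pavo:13, Quasar:22 → nearest is Orion
(1, 2, 7) — d to each: Lyra:8, Kappa:9, Echo:12, Orion:9, Sigma:14, Pavo:7, Quasar:16 → nearest is Pavo
(4, 6, 3) — d to each: Lyra:13, Kappa:10, Echo:3, Orion:8, Sigma:5, Pavo:4, Quasar:11 → nearest is Echo
(1, 12, 4) — d to each: Lyra:21, Kappa:14, Echo:7, Orion:16, Sigma:9, Pavo:12, Quasar:5 → nearest is Quasar
(9, 1, 3) — d to each: Lyra:9, Kappa:20, Echo:13, Orion:16, Sigma:15, Pavo:14, Quasar:21 → nearest is Lyra
(0, 2, 7) — d to each: Lyra:9, Kappa:10, Echo:13, Orion:10, Sigma:15, Pavo:8, Quasar:15 → nearest is Pavo
Tally — Lyra:1, Echo:1, Orion:1, Pavo:3, Quasar:2. Pavo captures the most (3).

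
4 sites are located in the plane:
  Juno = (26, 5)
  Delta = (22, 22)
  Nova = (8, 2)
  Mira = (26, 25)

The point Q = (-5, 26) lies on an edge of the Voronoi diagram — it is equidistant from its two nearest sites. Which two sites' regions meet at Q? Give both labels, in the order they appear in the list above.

Squared distances from Q to each site:
d²(Q, Juno) = (-5−26)² + (26−5)² = 961 + 441 = 1402
d²(Q, Delta) = (-5−22)² + (26−22)² = 729 + 16 = 745
d²(Q, Nova) = (-5−8)² + (26−2)² = 169 + 576 = 745
d²(Q, Mira) = (-5−26)² + (26−25)² = 961 + 1 = 962
Q is equidistant from Delta and Nova (both at squared distance 745), and every other site is strictly farther — so Q lies on the Delta–Nova Voronoi edge.

Delta and Nova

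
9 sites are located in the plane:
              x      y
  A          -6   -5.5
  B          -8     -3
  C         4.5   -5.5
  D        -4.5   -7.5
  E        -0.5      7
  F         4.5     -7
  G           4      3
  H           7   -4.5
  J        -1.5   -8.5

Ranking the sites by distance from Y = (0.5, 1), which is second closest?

Compare squared distances (the ordering matches that of the actual distances):
|YA|² = (0.5−(-6))² + (1−(-5.5))² = 42.25 + 42.25 = 84.5
|YB|² = (0.5−(-8))² + (1−(-3))² = 72.25 + 16 = 88.25
|YC|² = (0.5−4.5)² + (1−(-5.5))² = 16 + 42.25 = 58.25
|YD|² = (0.5−(-4.5))² + (1−(-7.5))² = 25 + 72.25 = 97.25
|YE|² = (0.5−(-0.5))² + (1−7)² = 1 + 36 = 37
|YF|² = (0.5−4.5)² + (1−(-7))² = 16 + 64 = 80
|YG|² = (0.5−4)² + (1−3)² = 12.25 + 4 = 16.25
|YH|² = (0.5−7)² + (1−(-4.5))² = 42.25 + 30.25 = 72.5
|YJ|² = (0.5−(-1.5))² + (1−(-8.5))² = 4 + 90.25 = 94.25
Sorted ascending: G, E, C, … — the second-nearest is E.

E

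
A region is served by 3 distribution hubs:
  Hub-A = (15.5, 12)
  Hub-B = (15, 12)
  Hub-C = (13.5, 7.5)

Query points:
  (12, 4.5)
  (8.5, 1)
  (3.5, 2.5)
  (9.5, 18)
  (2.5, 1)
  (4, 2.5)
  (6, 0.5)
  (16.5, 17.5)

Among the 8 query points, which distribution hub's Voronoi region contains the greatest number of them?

Hub-C

(12, 4.5) — d² to each: Hub-A:68.5, Hub-B:65.25, Hub-C:11.25 → nearest is Hub-C
(8.5, 1) — d² to each: Hub-A:170, Hub-B:163.25, Hub-C:67.25 → nearest is Hub-C
(3.5, 2.5) — d² to each: Hub-A:234.25, Hub-B:222.5, Hub-C:125 → nearest is Hub-C
(9.5, 18) — d² to each: Hub-A:72, Hub-B:66.25, Hub-C:126.25 → nearest is Hub-B
(2.5, 1) — d² to each: Hub-A:290, Hub-B:277.25, Hub-C:163.25 → nearest is Hub-C
(4, 2.5) — d² to each: Hub-A:222.5, Hub-B:211.25, Hub-C:115.25 → nearest is Hub-C
(6, 0.5) — d² to each: Hub-A:222.5, Hub-B:213.25, Hub-C:105.25 → nearest is Hub-C
(16.5, 17.5) — d² to each: Hub-A:31.25, Hub-B:32.5, Hub-C:109 → nearest is Hub-A
Tally — Hub-A:1, Hub-B:1, Hub-C:6. Hub-C captures the most (6).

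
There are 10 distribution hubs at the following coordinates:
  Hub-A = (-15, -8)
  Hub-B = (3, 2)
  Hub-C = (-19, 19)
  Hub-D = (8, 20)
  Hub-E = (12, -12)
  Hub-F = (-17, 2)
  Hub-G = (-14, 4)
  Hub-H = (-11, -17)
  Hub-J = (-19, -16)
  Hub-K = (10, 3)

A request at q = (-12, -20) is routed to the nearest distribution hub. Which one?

Hub-H

Compare squared distances (the ordering matches that of the actual distances):
d²(q, Hub-A) = (-12−(-15))² + (-20−(-8))² = 9 + 144 = 153
d²(q, Hub-B) = (-12−3)² + (-20−2)² = 225 + 484 = 709
d²(q, Hub-C) = (-12−(-19))² + (-20−19)² = 49 + 1521 = 1570
d²(q, Hub-D) = (-12−8)² + (-20−20)² = 400 + 1600 = 2000
d²(q, Hub-E) = (-12−12)² + (-20−(-12))² = 576 + 64 = 640
d²(q, Hub-F) = (-12−(-17))² + (-20−2)² = 25 + 484 = 509
d²(q, Hub-G) = (-12−(-14))² + (-20−4)² = 4 + 576 = 580
d²(q, Hub-H) = (-12−(-11))² + (-20−(-17))² = 1 + 9 = 10
d²(q, Hub-J) = (-12−(-19))² + (-20−(-16))² = 49 + 16 = 65
d²(q, Hub-K) = (-12−10)² + (-20−3)² = 484 + 529 = 1013
Minimum is at Hub-H.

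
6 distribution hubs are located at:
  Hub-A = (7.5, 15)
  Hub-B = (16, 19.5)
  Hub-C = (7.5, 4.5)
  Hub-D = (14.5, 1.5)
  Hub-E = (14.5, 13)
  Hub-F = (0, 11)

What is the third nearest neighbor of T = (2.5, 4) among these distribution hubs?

Hub-A

Compare squared distances (the ordering matches that of the actual distances):
d²(T, Hub-A) = (2.5−7.5)² + (4−15)² = 25 + 121 = 146
d²(T, Hub-B) = (2.5−16)² + (4−19.5)² = 182.25 + 240.25 = 422.5
d²(T, Hub-C) = (2.5−7.5)² + (4−4.5)² = 25 + 0.25 = 25.25
d²(T, Hub-D) = (2.5−14.5)² + (4−1.5)² = 144 + 6.25 = 150.25
d²(T, Hub-E) = (2.5−14.5)² + (4−13)² = 144 + 81 = 225
d²(T, Hub-F) = (2.5−0)² + (4−11)² = 6.25 + 49 = 55.25
Sorted ascending: Hub-C, Hub-F, Hub-A, Hub-D, … — the third-nearest is Hub-A.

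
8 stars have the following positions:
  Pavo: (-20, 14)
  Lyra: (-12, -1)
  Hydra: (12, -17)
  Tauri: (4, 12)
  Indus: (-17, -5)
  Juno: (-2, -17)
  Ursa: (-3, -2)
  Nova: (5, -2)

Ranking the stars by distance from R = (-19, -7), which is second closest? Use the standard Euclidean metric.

Squared Euclidean distances:
d²(R, Pavo) = (-19−(-20))² + (-7−14)² = 1 + 441 = 442
d²(R, Lyra) = (-19−(-12))² + (-7−(-1))² = 49 + 36 = 85
d²(R, Hydra) = (-19−12)² + (-7−(-17))² = 961 + 100 = 1061
d²(R, Tauri) = (-19−4)² + (-7−12)² = 529 + 361 = 890
d²(R, Indus) = (-19−(-17))² + (-7−(-5))² = 4 + 4 = 8
d²(R, Juno) = (-19−(-2))² + (-7−(-17))² = 289 + 100 = 389
d²(R, Ursa) = (-19−(-3))² + (-7−(-2))² = 256 + 25 = 281
d²(R, Nova) = (-19−5)² + (-7−(-2))² = 576 + 25 = 601
Sorted ascending: Indus, Lyra, Ursa, … — the second-nearest is Lyra.

Lyra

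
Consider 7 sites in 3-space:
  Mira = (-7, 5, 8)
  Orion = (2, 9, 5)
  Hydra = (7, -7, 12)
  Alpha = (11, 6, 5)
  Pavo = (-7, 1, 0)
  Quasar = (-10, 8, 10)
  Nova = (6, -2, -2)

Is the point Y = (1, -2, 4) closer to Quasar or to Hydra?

Hydra

Compare squared distances:
d²(Y, Quasar) = (1−(-10))² + (-2−8)² + (4−10)² = 121 + 100 + 36 = 257
d²(Y, Hydra) = (1−7)² + (-2−(-7))² + (4−12)² = 36 + 25 + 64 = 125
257 > 125, so Hydra is closer.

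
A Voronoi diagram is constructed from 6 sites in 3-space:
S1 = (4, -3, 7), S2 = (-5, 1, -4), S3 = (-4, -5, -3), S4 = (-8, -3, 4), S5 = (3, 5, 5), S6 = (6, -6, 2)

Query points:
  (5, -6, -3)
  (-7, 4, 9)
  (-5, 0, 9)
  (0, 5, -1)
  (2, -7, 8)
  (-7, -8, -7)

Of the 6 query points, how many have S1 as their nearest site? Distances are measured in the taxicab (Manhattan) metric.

1

(5, -6, -3) — d to each: S1:14, S2:18, S3:10, S4:23, S5:21, S6:6 → nearest is S6
(-7, 4, 9) — d to each: S1:20, S2:18, S3:24, S4:13, S5:15, S6:30 → nearest is S4
(-5, 0, 9) — d to each: S1:14, S2:14, S3:18, S4:11, S5:17, S6:24 → nearest is S4
(0, 5, -1) — d to each: S1:20, S2:12, S3:16, S4:21, S5:9, S6:20 → nearest is S5
(2, -7, 8) — d to each: S1:7, S2:27, S3:19, S4:18, S5:16, S6:11 → nearest is S1
(-7, -8, -7) — d to each: S1:30, S2:14, S3:10, S4:17, S5:35, S6:24 → nearest is S3
1 of the 6 points has S1 as nearest.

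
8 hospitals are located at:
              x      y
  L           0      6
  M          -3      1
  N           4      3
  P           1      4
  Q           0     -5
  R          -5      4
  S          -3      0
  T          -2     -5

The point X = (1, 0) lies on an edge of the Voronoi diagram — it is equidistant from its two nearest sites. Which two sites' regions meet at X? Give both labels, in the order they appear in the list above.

P and S

Squared distances from X to each site:
|XL|² = (1−0)² + (0−6)² = 1 + 36 = 37
|XM|² = (1−(-3))² + (0−1)² = 16 + 1 = 17
|XN|² = (1−4)² + (0−3)² = 9 + 9 = 18
|XP|² = (1−1)² + (0−4)² = 0 + 16 = 16
|XQ|² = (1−0)² + (0−(-5))² = 1 + 25 = 26
|XR|² = (1−(-5))² + (0−4)² = 36 + 16 = 52
|XS|² = (1−(-3))² + (0−0)² = 16 + 0 = 16
|XT|² = (1−(-2))² + (0−(-5))² = 9 + 25 = 34
X is equidistant from P and S (both at squared distance 16), and every other site is strictly farther — so X lies on the P–S Voronoi edge.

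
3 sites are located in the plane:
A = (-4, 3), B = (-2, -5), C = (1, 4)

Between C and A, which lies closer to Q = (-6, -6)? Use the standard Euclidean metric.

Compare squared distances:
|QC|² = (-6−1)² + (-6−4)² = 49 + 100 = 149
|QA|² = (-6−(-4))² + (-6−3)² = 4 + 81 = 85
149 > 85, so A is closer.

A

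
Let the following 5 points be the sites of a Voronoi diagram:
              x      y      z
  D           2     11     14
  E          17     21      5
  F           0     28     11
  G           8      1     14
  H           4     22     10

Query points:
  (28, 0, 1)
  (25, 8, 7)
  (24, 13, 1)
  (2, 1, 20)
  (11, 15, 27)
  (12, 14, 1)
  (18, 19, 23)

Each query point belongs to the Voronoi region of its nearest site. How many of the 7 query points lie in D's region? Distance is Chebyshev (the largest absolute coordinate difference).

(28, 0, 1) — d to each: D:26, E:21, F:28, G:20, H:24 → nearest is G
(25, 8, 7) — d to each: D:23, E:13, F:25, G:17, H:21 → nearest is E
(24, 13, 1) — d to each: D:22, E:8, F:24, G:16, H:20 → nearest is E
(2, 1, 20) — d to each: D:10, E:20, F:27, G:6, H:21 → nearest is G
(11, 15, 27) — d to each: D:13, E:22, F:16, G:14, H:17 → nearest is D
(12, 14, 1) — d to each: D:13, E:7, F:14, G:13, H:9 → nearest is E
(18, 19, 23) — d to each: D:16, E:18, F:18, G:18, H:14 → nearest is H
1 of the 7 points has D as nearest.

1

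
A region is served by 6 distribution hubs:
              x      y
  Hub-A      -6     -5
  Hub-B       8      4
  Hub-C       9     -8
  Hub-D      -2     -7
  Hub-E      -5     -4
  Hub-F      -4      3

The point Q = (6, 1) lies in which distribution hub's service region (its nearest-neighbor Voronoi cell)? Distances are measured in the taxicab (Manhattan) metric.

d(Q, Hub-A) = |6−(-6)| + |1−(-5)| = 12 + 6 = 18
d(Q, Hub-B) = |6−8| + |1−4| = 2 + 3 = 5
d(Q, Hub-C) = |6−9| + |1−(-8)| = 3 + 9 = 12
d(Q, Hub-D) = |6−(-2)| + |1−(-7)| = 8 + 8 = 16
d(Q, Hub-E) = |6−(-5)| + |1−(-4)| = 11 + 5 = 16
d(Q, Hub-F) = |6−(-4)| + |1−3| = 10 + 2 = 12
Hub-B is nearest.

Hub-B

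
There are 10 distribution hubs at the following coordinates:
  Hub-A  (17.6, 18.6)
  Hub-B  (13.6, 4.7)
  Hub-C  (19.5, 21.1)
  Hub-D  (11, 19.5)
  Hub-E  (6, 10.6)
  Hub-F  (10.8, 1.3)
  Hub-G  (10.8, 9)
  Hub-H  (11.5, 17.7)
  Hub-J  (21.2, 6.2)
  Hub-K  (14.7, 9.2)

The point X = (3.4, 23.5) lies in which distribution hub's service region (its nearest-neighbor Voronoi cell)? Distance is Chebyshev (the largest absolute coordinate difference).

d(X, Hub-A) = max(14.2, 4.9) = 14.2
d(X, Hub-B) = max(10.2, 18.8) = 18.8
d(X, Hub-C) = max(16.1, 2.4) = 16.1
d(X, Hub-D) = max(7.6, 4) = 7.6
d(X, Hub-E) = max(2.6, 12.9) = 12.9
d(X, Hub-F) = max(7.4, 22.2) = 22.2
d(X, Hub-G) = max(7.4, 14.5) = 14.5
d(X, Hub-H) = max(8.1, 5.8) = 8.1
d(X, Hub-J) = max(17.8, 17.3) = 17.8
d(X, Hub-K) = max(11.3, 14.3) = 14.3
Hub-D is nearest.

Hub-D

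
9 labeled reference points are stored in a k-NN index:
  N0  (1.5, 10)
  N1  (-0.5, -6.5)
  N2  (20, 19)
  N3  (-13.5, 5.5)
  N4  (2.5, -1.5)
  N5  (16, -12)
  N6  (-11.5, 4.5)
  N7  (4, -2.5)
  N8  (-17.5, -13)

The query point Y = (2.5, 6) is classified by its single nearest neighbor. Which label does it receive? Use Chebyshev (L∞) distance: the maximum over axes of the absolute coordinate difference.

N0

d(Y,N0) = max(1, 4) = 4
d(Y,N1) = max(3, 12.5) = 12.5
d(Y,N2) = max(17.5, 13) = 17.5
d(Y,N3) = max(16, 0.5) = 16
d(Y,N4) = max(0, 7.5) = 7.5
d(Y,N5) = max(13.5, 18) = 18
d(Y,N6) = max(14, 1.5) = 14
d(Y,N7) = max(1.5, 8.5) = 8.5
d(Y,N8) = max(20, 19) = 20
The smallest is to N0, so Y lies in the Voronoi region of N0.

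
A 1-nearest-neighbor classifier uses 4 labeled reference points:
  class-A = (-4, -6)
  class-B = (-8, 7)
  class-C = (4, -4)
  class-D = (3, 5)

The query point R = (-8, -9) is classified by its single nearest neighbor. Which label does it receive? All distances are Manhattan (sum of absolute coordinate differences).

d(R, class-A) = |-8−(-4)| + |-9−(-6)| = 4 + 3 = 7
d(R, class-B) = |-8−(-8)| + |-9−7| = 0 + 16 = 16
d(R, class-C) = |-8−4| + |-9−(-4)| = 12 + 5 = 17
d(R, class-D) = |-8−3| + |-9−5| = 11 + 14 = 25
class-A is nearest.

class-A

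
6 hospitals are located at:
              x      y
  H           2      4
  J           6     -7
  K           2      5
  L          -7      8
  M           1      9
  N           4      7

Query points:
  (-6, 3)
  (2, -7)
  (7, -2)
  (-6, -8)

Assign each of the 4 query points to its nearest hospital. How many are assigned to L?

1

(-6, 3) — d² to each: H:65, J:244, K:68, L:26, M:85, N:116 → nearest is L
(2, -7) — d² to each: H:121, J:16, K:144, L:306, M:257, N:200 → nearest is J
(7, -2) — d² to each: H:61, J:26, K:74, L:296, M:157, N:90 → nearest is J
(-6, -8) — d² to each: H:208, J:145, K:233, L:257, M:338, N:325 → nearest is J
1 of the 4 points has L as nearest.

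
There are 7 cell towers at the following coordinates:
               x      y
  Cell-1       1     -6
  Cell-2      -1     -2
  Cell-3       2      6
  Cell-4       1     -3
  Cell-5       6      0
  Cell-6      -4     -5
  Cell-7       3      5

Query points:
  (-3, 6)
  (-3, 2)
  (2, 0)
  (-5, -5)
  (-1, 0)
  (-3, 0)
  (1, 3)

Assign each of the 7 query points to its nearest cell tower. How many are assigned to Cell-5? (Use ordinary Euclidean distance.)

0

(-3, 6) — d² to each: Cell-1:160, Cell-2:68, Cell-3:25, Cell-4:97, Cell-5:117, Cell-6:122, Cell-7:37 → nearest is Cell-3
(-3, 2) — d² to each: Cell-1:80, Cell-2:20, Cell-3:41, Cell-4:41, Cell-5:85, Cell-6:50, Cell-7:45 → nearest is Cell-2
(2, 0) — d² to each: Cell-1:37, Cell-2:13, Cell-3:36, Cell-4:10, Cell-5:16, Cell-6:61, Cell-7:26 → nearest is Cell-4
(-5, -5) — d² to each: Cell-1:37, Cell-2:25, Cell-3:170, Cell-4:40, Cell-5:146, Cell-6:1, Cell-7:164 → nearest is Cell-6
(-1, 0) — d² to each: Cell-1:40, Cell-2:4, Cell-3:45, Cell-4:13, Cell-5:49, Cell-6:34, Cell-7:41 → nearest is Cell-2
(-3, 0) — d² to each: Cell-1:52, Cell-2:8, Cell-3:61, Cell-4:25, Cell-5:81, Cell-6:26, Cell-7:61 → nearest is Cell-2
(1, 3) — d² to each: Cell-1:81, Cell-2:29, Cell-3:10, Cell-4:36, Cell-5:34, Cell-6:89, Cell-7:8 → nearest is Cell-7
0 of the 7 points have Cell-5 as nearest.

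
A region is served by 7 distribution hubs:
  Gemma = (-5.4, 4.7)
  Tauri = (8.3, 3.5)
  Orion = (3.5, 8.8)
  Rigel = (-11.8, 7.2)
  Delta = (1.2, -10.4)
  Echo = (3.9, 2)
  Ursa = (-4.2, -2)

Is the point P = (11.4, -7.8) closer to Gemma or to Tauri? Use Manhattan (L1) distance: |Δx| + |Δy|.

Tauri

d(P, Gemma) = |11.4−(-5.4)| + |-7.8−4.7| = 16.8 + 12.5 = 29.3
d(P, Tauri) = |11.4−8.3| + |-7.8−3.5| = 3.1 + 11.3 = 14.4
29.3 > 14.4, so Tauri is closer.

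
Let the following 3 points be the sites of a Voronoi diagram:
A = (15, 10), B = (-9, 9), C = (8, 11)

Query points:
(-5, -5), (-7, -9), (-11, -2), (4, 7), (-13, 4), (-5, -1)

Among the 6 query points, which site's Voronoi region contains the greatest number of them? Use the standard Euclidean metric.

B

(-5, -5) — d² to each: A:625, B:212, C:425 → nearest is B
(-7, -9) — d² to each: A:845, B:328, C:625 → nearest is B
(-11, -2) — d² to each: A:820, B:125, C:530 → nearest is B
(4, 7) — d² to each: A:130, B:173, C:32 → nearest is C
(-13, 4) — d² to each: A:820, B:41, C:490 → nearest is B
(-5, -1) — d² to each: A:521, B:116, C:313 → nearest is B
Tally — B:5, C:1. B captures the most (5).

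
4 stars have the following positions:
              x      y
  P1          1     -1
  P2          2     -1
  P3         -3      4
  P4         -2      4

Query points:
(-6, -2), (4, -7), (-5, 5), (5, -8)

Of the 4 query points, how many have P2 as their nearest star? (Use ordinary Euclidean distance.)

2

(-6, -2) — d² to each: P1:50, P2:65, P3:45, P4:52 → nearest is P3
(4, -7) — d² to each: P1:45, P2:40, P3:170, P4:157 → nearest is P2
(-5, 5) — d² to each: P1:72, P2:85, P3:5, P4:10 → nearest is P3
(5, -8) — d² to each: P1:65, P2:58, P3:208, P4:193 → nearest is P2
2 of the 4 points have P2 as nearest.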